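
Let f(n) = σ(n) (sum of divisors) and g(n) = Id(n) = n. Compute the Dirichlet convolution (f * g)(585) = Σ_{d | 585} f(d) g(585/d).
(σ * Id)(585) = 10098

Divisors of 585: [1, 3, 5, 9, 13, 15, 39, 45, 65, 117, 195, 585]. For each d | 585:
  d = 1: σ(1) · Id(585/1) = 1 · 585 = 585
  d = 3: σ(3) · Id(585/3) = 4 · 195 = 780
  d = 5: σ(5) · Id(585/5) = 6 · 117 = 702
  d = 9: σ(9) · Id(585/9) = 13 · 65 = 845
  d = 13: σ(13) · Id(585/13) = 14 · 45 = 630
  d = 15: σ(15) · Id(585/15) = 24 · 39 = 936
  d = 39: σ(39) · Id(585/39) = 56 · 15 = 840
  d = 45: σ(45) · Id(585/45) = 78 · 13 = 1014
  d = 65: σ(65) · Id(585/65) = 84 · 9 = 756
  d = 117: σ(117) · Id(585/117) = 182 · 5 = 910
  d = 195: σ(195) · Id(585/195) = 336 · 3 = 1008
  d = 585: σ(585) · Id(585/585) = 1092 · 1 = 1092
Summing: (σ * Id)(585) = 585 + 780 + 702 + 845 + 630 + 936 + 840 + 1014 + 756 + 910 + 1008 + 1092 = 10098.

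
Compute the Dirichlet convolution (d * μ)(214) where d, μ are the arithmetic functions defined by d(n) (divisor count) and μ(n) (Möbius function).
(d * μ)(214) = 1

Divisors of 214: [1, 2, 107, 214]. For each d | 214:
  d = 1: d(1) · μ(214/1) = 1 · 1 = 1
  d = 2: d(2) · μ(214/2) = 2 · -1 = -2
  d = 107: d(107) · μ(214/107) = 2 · -1 = -2
  d = 214: d(214) · μ(214/214) = 4 · 1 = 4
Summing: (d * μ)(214) = 1 + -2 + -2 + 4 = 1.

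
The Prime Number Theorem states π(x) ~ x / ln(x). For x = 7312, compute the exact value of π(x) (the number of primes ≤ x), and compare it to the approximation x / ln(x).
π(7312) = 932;  x/ln(x) ≈ 821.82;  relative error ≈ 11.82%.

Directly count primes up to 7312: π(7312) = 932. The PNT approximation gives 7312/ln(7312) ≈ 7312/8.89727 ≈ 821.82. Relative error (π(x) − x/ln(x)) / π(x) ≈ 11.82%; the approximation is known to undercount slightly (Li(x) is a better estimate).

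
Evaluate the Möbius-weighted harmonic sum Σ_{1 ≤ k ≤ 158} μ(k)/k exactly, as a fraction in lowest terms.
Σ μ(k)/k = 11043365287080119932070420984761831999214006413190917276901/1684531761605594992411227004188178295812265268947141782020470

Values of μ(k) for 1 ≤ k ≤ 158: μ(1) = 1, μ(2) = -1, μ(3) = -1, μ(5) = -1, μ(6) = 1, μ(7) = -1, μ(10) = 1, μ(11) = -1, μ(13) = -1, μ(14) = 1, μ(15) = 1, μ(17) = -1, μ(19) = -1, μ(21) = 1, μ(22) = 1, μ(23) = -1, μ(26) = 1, μ(29) = -1, μ(30) = -1, μ(31) = -1, μ(33) = 1, μ(34) = 1, μ(35) = 1, μ(37) = -1, μ(38) = 1, μ(39) = 1, μ(41) = -1, μ(42) = -1, μ(43) = -1, μ(46) = 1, μ(47) = -1, μ(51) = 1, μ(53) = -1, μ(55) = 1, μ(57) = 1, μ(58) = 1, μ(59) = -1, μ(61) = -1, μ(62) = 1, μ(65) = 1, μ(66) = -1, μ(67) = -1, μ(69) = 1, μ(70) = -1, μ(71) = -1, μ(73) = -1, μ(74) = 1, μ(77) = 1, μ(78) = -1, μ(79) = -1, μ(82) = 1, μ(83) = -1, μ(85) = 1, μ(86) = 1, μ(87) = 1, μ(89) = -1, μ(91) = 1, μ(93) = 1, μ(94) = 1, μ(95) = 1, μ(97) = -1, μ(101) = -1, μ(102) = -1, μ(103) = -1, μ(105) = -1, μ(106) = 1, μ(107) = -1, μ(109) = -1, μ(110) = -1, μ(111) = 1, μ(113) = -1, μ(114) = -1, μ(115) = 1, μ(118) = 1, μ(119) = 1, μ(122) = 1, μ(123) = 1, μ(127) = -1, μ(129) = 1, μ(130) = -1, μ(131) = -1, μ(133) = 1, μ(134) = 1, μ(137) = -1, μ(138) = -1, μ(139) = -1, μ(141) = 1, μ(142) = 1, μ(143) = 1, μ(145) = 1, μ(146) = 1, μ(149) = -1, μ(151) = -1, μ(154) = -1, μ(155) = 1, μ(157) = -1, μ(158) = 1, with μ = 0 on non-squarefree integers. Summing μ(k)/k for k where μ(k) ≠ 0 gives 11043365287080119932070420984761831999214006413190917276901/1684531761605594992411227004188178295812265268947141782020470 ≈ 0.0066. (PNT ⟺ this sum → 0 as n → ∞.)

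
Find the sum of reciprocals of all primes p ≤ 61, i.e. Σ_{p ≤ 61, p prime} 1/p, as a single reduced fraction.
Σ 1/p = 201015517717077830328949/117288381359406970983270

π(61) = 18, so the primes ≤ 61 are [2, 3, 5, 7, 11, 13, 17, 19, 23, 29, 31, 37, 41, 43, 47, 53, 59, 61]. Summing 1/p over these primes: 201015517717077830328949/117288381359406970983270 ≈ 1.7139. Mertens estimate ln ln(61) + 0.2615 ≈ 1.6751.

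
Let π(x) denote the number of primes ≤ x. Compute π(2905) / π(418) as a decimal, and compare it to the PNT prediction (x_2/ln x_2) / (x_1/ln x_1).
π(2905)/π(418) = 420/80 ≈ 5.2500;  PNT prediction ≈ 5.2601.

π(418) = 80 and π(2905) = 420, so π(2905)/π(418) ≈ 5.2500. The PNT-predicted ratio is (2905/ln(2905)) / (418/ln(418)) ≈ 5.2601. The two agree to within a few percent, as expected.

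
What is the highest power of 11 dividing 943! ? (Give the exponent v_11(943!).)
v_11(943!) = 92

Legendre's formula: v_p(n!) = Σ_{k ≥ 1} ⌊n / p^k⌋. For p = 11, n = 943, the terms are:
  ⌊943/11^1⌋ = ⌊943/11⌋ = 85
  ⌊943/11^2⌋ = ⌊943/121⌋ = 7
(the next term ⌊943/11^3⌋ = 0, terminating the sum). Summing: v_11(943!) = 85 + 7 = 92.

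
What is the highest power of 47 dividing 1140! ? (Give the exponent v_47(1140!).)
v_47(1140!) = 24

Legendre's formula: v_p(n!) = Σ_{k ≥ 1} ⌊n / p^k⌋. For p = 47, n = 1140, the terms are:
  ⌊1140/47^1⌋ = ⌊1140/47⌋ = 24
(the next term ⌊1140/47^2⌋ = 0, terminating the sum). Summing: v_47(1140!) = 24 = 24.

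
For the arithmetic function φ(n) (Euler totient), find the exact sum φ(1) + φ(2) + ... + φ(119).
Σ_{n ≤ 119} φ(n) = 4354

Compute φ(n) for each 1 ≤ n ≤ 119: φ(1) = 1, φ(2) = 1, φ(3) = 2, φ(4) = 2, φ(5) = 4, φ(6) = 2, φ(7) = 6, φ(8) = 4, φ(9) = 6, φ(10) = 4, φ(11) = 10, φ(12) = 4, φ(13) = 12, φ(14) = 6, φ(15) = 8, φ(16) = 8, φ(17) = 16, φ(18) = 6, φ(19) = 18, φ(20) = 8, φ(21) = 12, φ(22) = 10, φ(23) = 22, φ(24) = 8, φ(25) = 20, φ(26) = 12, φ(27) = 18, φ(28) = 12, φ(29) = 28, φ(30) = 8, φ(31) = 30, φ(32) = 16, φ(33) = 20, φ(34) = 16, φ(35) = 24, φ(36) = 12, φ(37) = 36, φ(38) = 18, φ(39) = 24, φ(40) = 16, φ(41) = 40, φ(42) = 12, φ(43) = 42, φ(44) = 20, φ(45) = 24, φ(46) = 22, φ(47) = 46, φ(48) = 16, φ(49) = 42, φ(50) = 20, φ(51) = 32, φ(52) = 24, φ(53) = 52, φ(54) = 18, φ(55) = 40, φ(56) = 24, φ(57) = 36, φ(58) = 28, φ(59) = 58, φ(60) = 16, φ(61) = 60, φ(62) = 30, φ(63) = 36, φ(64) = 32, φ(65) = 48, φ(66) = 20, φ(67) = 66, φ(68) = 32, φ(69) = 44, φ(70) = 24, φ(71) = 70, φ(72) = 24, φ(73) = 72, φ(74) = 36, φ(75) = 40, φ(76) = 36, φ(77) = 60, φ(78) = 24, φ(79) = 78, φ(80) = 32, φ(81) = 54, φ(82) = 40, φ(83) = 82, φ(84) = 24, φ(85) = 64, φ(86) = 42, φ(87) = 56, φ(88) = 40, φ(89) = 88, φ(90) = 24, φ(91) = 72, φ(92) = 44, φ(93) = 60, φ(94) = 46, φ(95) = 72, φ(96) = 32, φ(97) = 96, φ(98) = 42, φ(99) = 60, φ(100) = 40, φ(101) = 100, φ(102) = 32, φ(103) = 102, φ(104) = 48, φ(105) = 48, φ(106) = 52, φ(107) = 106, φ(108) = 36, φ(109) = 108, φ(110) = 40, φ(111) = 72, φ(112) = 48, φ(113) = 112, φ(114) = 36, φ(115) = 88, φ(116) = 56, φ(117) = 72, φ(118) = 58, φ(119) = 96. Summing all 119 values: 4354. (Average order: Σ_{n ≤ x} φ(n) ~ (3/π²) x². For x = 119, (3/π²)·119² ≈ 4304.43.)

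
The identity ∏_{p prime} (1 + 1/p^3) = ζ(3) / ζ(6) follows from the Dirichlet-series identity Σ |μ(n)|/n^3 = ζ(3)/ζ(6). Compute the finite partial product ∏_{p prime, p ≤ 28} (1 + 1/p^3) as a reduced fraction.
∏ = 16117288424681472/13642976755448975

The primes p ≤ 28 are [2, 3, 5, 7, 11, 13, 17, 19, 23]. For each, (1 + 1/p^3) = (p^3 + 1)/p^3. Multiplying these fractions over p ∈ [2, 3, 5, 7, 11, 13, 17, 19, 23] gives 16117288424681472/13642976755448975. (In the limit P → ∞ this tends to ζ(3)/ζ(6).)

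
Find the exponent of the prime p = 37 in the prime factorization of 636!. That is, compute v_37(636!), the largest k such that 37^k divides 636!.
v_37(636!) = 17

Legendre's formula: v_p(n!) = Σ_{k ≥ 1} ⌊n / p^k⌋. For p = 37, n = 636, the terms are:
  ⌊636/37^1⌋ = ⌊636/37⌋ = 17
(the next term ⌊636/37^2⌋ = 0, terminating the sum). Summing: v_37(636!) = 17 = 17.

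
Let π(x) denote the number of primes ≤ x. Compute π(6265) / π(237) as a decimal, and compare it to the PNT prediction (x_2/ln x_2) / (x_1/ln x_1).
π(6265)/π(237) = 814/51 ≈ 15.9608;  PNT prediction ≈ 16.5333.

π(237) = 51 and π(6265) = 814, so π(6265)/π(237) ≈ 15.9608. The PNT-predicted ratio is (6265/ln(6265)) / (237/ln(237)) ≈ 16.5333. The two agree to within a few percent, as expected.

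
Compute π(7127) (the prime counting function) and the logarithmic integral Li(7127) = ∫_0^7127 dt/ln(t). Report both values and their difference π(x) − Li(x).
π(7127) = 913;  Li(7127) ≈ 928.66;  π(x) − Li(x) ≈ -15.66.

Direct count of primes ≤ 7127 gives π(7127) = 913. Numerical evaluation of the logarithmic integral gives Li(7127) ≈ 928.66. The difference π(x) − Li(x) ≈ -15.66 is typically negative for small/moderate x (Li(x) overestimates), though Littlewood's theorem shows this sign changes infinitely often.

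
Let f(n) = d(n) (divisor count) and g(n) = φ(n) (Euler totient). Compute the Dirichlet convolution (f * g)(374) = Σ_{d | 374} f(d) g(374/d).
(d * φ)(374) = 648

Divisors of 374: [1, 2, 11, 17, 22, 34, 187, 374]. For each d | 374:
  d = 1: d(1) · φ(374/1) = 1 · 160 = 160
  d = 2: d(2) · φ(374/2) = 2 · 160 = 320
  d = 11: d(11) · φ(374/11) = 2 · 16 = 32
  d = 17: d(17) · φ(374/17) = 2 · 10 = 20
  d = 22: d(22) · φ(374/22) = 4 · 16 = 64
  d = 34: d(34) · φ(374/34) = 4 · 10 = 40
  d = 187: d(187) · φ(374/187) = 4 · 1 = 4
  d = 374: d(374) · φ(374/374) = 8 · 1 = 8
Summing: (d * φ)(374) = 160 + 320 + 32 + 20 + 64 + 40 + 4 + 8 = 648.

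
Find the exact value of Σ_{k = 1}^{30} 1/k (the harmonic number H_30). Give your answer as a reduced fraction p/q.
H_30 = 9304682830147/2329089562800

Direct summation: H_30 = 1 + 1/2 + ... + 1/30. The least common denominator is lcm(1, ..., 30) = 2329089562800; over this denominator the numerator is 2329089562800 + 1164544781400 + 776363187600 + 582272390700 + 465817912560 + 388181593800 + 332727080400 + 291136195350 + 258787729200 + 232908956280 + 211735414800 + 194090796900 + 179160735600 + 166363540200 + 155272637520 + 145568097675 + 137005268400 + 129393864600 + 122583661200 + 116454478140 + 110909026800 + 105867707400 + 101264763600 + 97045398450 + 93163582512 + 89580367800 + 86262576400 + 83181770100 + 80313433200 + 77636318760 = 9304682830147, so H_30 = 9304682830147/2329089562800 (already in lowest terms) ≈ 3.99499. (The PNT-adjacent estimate ln(30) + γ ≈ 3.97841 matches within O(1/n).)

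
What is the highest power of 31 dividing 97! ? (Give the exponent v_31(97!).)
v_31(97!) = 3

Legendre's formula: v_p(n!) = Σ_{k ≥ 1} ⌊n / p^k⌋. For p = 31, n = 97, the terms are:
  ⌊97/31^1⌋ = ⌊97/31⌋ = 3
(the next term ⌊97/31^2⌋ = 0, terminating the sum). Summing: v_31(97!) = 3 = 3.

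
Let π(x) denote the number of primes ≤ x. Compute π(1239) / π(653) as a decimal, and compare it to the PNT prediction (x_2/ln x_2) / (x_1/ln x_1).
π(1239)/π(653) = 203/119 ≈ 1.7059;  PNT prediction ≈ 1.7268.

π(653) = 119 and π(1239) = 203, so π(1239)/π(653) ≈ 1.7059. The PNT-predicted ratio is (1239/ln(1239)) / (653/ln(653)) ≈ 1.7268. The two agree to within a few percent, as expected.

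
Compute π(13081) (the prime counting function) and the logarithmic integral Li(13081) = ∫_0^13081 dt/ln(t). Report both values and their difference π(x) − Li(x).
π(13081) = 1556;  Li(13081) ≈ 1575.66;  π(x) − Li(x) ≈ -19.66.

Direct count of primes ≤ 13081 gives π(13081) = 1556. Numerical evaluation of the logarithmic integral gives Li(13081) ≈ 1575.66. The difference π(x) − Li(x) ≈ -19.66 is typically negative for small/moderate x (Li(x) overestimates), though Littlewood's theorem shows this sign changes infinitely often.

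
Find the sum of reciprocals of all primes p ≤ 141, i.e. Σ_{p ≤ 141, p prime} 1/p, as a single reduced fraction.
Σ 1/p = 18825509850919239131453102166593625244431364344421618363/10014646650599190067509233131649940057366334653200433090

π(141) = 34, so the primes ≤ 141 are [2, 3, 5, 7, 11, 13, 17, 19, 23, 29, 31, 37, 41, 43, 47, 53, 59, 61, 67, 71, 73, 79, 83, 89, 97, 101, 103, 107, 109, 113, 127, 131, 137, 139]. Summing 1/p over these primes: 18825509850919239131453102166593625244431364344421618363/10014646650599190067509233131649940057366334653200433090 ≈ 1.8798. Mertens estimate ln ln(141) + 0.2615 ≈ 1.8606.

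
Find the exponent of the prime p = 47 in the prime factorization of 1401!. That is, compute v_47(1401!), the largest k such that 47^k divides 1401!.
v_47(1401!) = 29

Legendre's formula: v_p(n!) = Σ_{k ≥ 1} ⌊n / p^k⌋. For p = 47, n = 1401, the terms are:
  ⌊1401/47^1⌋ = ⌊1401/47⌋ = 29
(the next term ⌊1401/47^2⌋ = 0, terminating the sum). Summing: v_47(1401!) = 29 = 29.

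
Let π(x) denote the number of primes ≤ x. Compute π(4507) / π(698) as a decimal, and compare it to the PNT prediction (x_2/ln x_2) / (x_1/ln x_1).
π(4507)/π(698) = 611/125 ≈ 4.8880;  PNT prediction ≈ 5.0256.

π(698) = 125 and π(4507) = 611, so π(4507)/π(698) ≈ 4.8880. The PNT-predicted ratio is (4507/ln(4507)) / (698/ln(698)) ≈ 5.0256. The two agree to within a few percent, as expected.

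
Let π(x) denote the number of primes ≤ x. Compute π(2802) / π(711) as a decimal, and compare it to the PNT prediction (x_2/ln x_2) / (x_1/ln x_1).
π(2802)/π(711) = 408/127 ≈ 3.2126;  PNT prediction ≈ 3.2601.

π(711) = 127 and π(2802) = 408, so π(2802)/π(711) ≈ 3.2126. The PNT-predicted ratio is (2802/ln(2802)) / (711/ln(711)) ≈ 3.2601. The two agree to within a few percent, as expected.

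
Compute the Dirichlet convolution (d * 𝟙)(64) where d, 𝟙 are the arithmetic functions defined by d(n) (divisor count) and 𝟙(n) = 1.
(d * 𝟙)(64) = 28

Divisors of 64: [1, 2, 4, 8, 16, 32, 64]. For each d | 64:
  d = 1: d(1) · 𝟙(64/1) = 1 · 1 = 1
  d = 2: d(2) · 𝟙(64/2) = 2 · 1 = 2
  d = 4: d(4) · 𝟙(64/4) = 3 · 1 = 3
  d = 8: d(8) · 𝟙(64/8) = 4 · 1 = 4
  d = 16: d(16) · 𝟙(64/16) = 5 · 1 = 5
  d = 32: d(32) · 𝟙(64/32) = 6 · 1 = 6
  d = 64: d(64) · 𝟙(64/64) = 7 · 1 = 7
Summing: (d * 𝟙)(64) = 1 + 2 + 3 + 4 + 5 + 6 + 7 = 28.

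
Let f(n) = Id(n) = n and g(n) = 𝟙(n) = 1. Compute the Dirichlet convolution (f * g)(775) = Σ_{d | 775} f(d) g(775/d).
(Id * 𝟙)(775) = 992

Divisors of 775: [1, 5, 25, 31, 155, 775]. For each d | 775:
  d = 1: Id(1) · 𝟙(775/1) = 1 · 1 = 1
  d = 5: Id(5) · 𝟙(775/5) = 5 · 1 = 5
  d = 25: Id(25) · 𝟙(775/25) = 25 · 1 = 25
  d = 31: Id(31) · 𝟙(775/31) = 31 · 1 = 31
  d = 155: Id(155) · 𝟙(775/155) = 155 · 1 = 155
  d = 775: Id(775) · 𝟙(775/775) = 775 · 1 = 775
Summing: (Id * 𝟙)(775) = 1 + 5 + 25 + 31 + 155 + 775 = 992.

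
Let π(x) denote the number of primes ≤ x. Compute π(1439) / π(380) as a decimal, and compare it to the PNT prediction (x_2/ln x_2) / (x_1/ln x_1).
π(1439)/π(380) = 228/75 ≈ 3.0400;  PNT prediction ≈ 3.0934.

π(380) = 75 and π(1439) = 228, so π(1439)/π(380) ≈ 3.0400. The PNT-predicted ratio is (1439/ln(1439)) / (380/ln(380)) ≈ 3.0934. The two agree to within a few percent, as expected.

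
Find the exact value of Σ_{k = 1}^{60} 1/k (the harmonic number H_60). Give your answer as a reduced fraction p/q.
H_60 = 15117092380124150817026911/3230237388259077233637600

Direct summation: H_60 = 1 + 1/2 + ... + 1/60. The least common denominator is lcm(1, ..., 60) = 9690712164777231700912800; over this denominator the numerator is 9690712164777231700912800 + 4845356082388615850456400 + 3230237388259077233637600 + 2422678041194307925228200 + 1938142432955446340182560 + 1615118694129538616818800 + 1384387452111033100130400 + 1211339020597153962614100 + 1076745796086359077879200 + 969071216477723170091280 + 880973833161566518264800 + 807559347064769308409400 + 745439397290556284685600 + 692193726055516550065200 + 646047477651815446727520 + 605669510298576981307050 + 570041892045719511818400 + 538372898043179538939600 + 510037482356696405311200 + 484535608238861585045640 + 461462484037011033376800 + 440486916580783259132400 + 421335311512053552213600 + 403779673532384654204700 + 387628486591089268036512 + 372719698645278142342800 + 358915265362119692626400 + 346096863027758275032600 + 334162488440594196583200 + 323023738825907723363760 + 312603618218620377448800 + 302834755149288490653525 + 293657944387188839421600 + 285020946022859755909200 + 276877490422206620026080 + 269186449021589769469800 + 261911139588573829754400 + 255018741178348202655600 + 248479799096852094895200 + 242267804119430792522820 + 236358833287249553680800 + 230731242018505516688400 + 225365399180865853509600 + 220243458290391629566200 + 215349159217271815575840 + 210667655756026776106800 + 206185365208026206402400 + 201889836766192327102350 + 197769636015861871447200 + 193814243295544634018256 + 190013964015239837272800 + 186359849322639071171400 + 182843625750513805677600 + 179457632681059846313200 + 176194766632313303652960 + 173048431513879137516300 + 170012494118898801770400 + 167081244220297098291600 + 164249358725037825439200 + 161511869412953861681880 = 45351277140372452451080733, so H_60 = 45351277140372452451080733/9690712164777231700912800; reducing by gcd(45351277140372452451080733, 9690712164777231700912800) = 3 gives 15117092380124150817026911/3230237388259077233637600 ≈ 4.67987. (The PNT-adjacent estimate ln(60) + γ ≈ 4.67156 matches within O(1/n).)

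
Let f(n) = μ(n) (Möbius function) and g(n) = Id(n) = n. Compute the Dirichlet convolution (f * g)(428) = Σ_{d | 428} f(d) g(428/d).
(μ * Id)(428) = 212

Divisors of 428: [1, 2, 4, 107, 214, 428]. For each d | 428:
  d = 1: μ(1) · Id(428/1) = 1 · 428 = 428
  d = 2: μ(2) · Id(428/2) = -1 · 214 = -214
  d = 4: μ(4) · Id(428/4) = 0 · 107 = 0
  d = 107: μ(107) · Id(428/107) = -1 · 4 = -4
  d = 214: μ(214) · Id(428/214) = 1 · 2 = 2
  d = 428: μ(428) · Id(428/428) = 0 · 1 = 0
Summing: (μ * Id)(428) = 428 + -214 + 0 + -4 + 2 + 0 = 212.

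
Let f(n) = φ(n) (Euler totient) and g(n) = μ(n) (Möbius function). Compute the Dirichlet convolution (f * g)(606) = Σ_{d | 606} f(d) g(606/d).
(φ * μ)(606) = 0

Divisors of 606: [1, 2, 3, 6, 101, 202, 303, 606]. For each d | 606:
  d = 1: φ(1) · μ(606/1) = 1 · -1 = -1
  d = 2: φ(2) · μ(606/2) = 1 · 1 = 1
  d = 3: φ(3) · μ(606/3) = 2 · 1 = 2
  d = 6: φ(6) · μ(606/6) = 2 · -1 = -2
  d = 101: φ(101) · μ(606/101) = 100 · 1 = 100
  d = 202: φ(202) · μ(606/202) = 100 · -1 = -100
  d = 303: φ(303) · μ(606/303) = 200 · -1 = -200
  d = 606: φ(606) · μ(606/606) = 200 · 1 = 200
Summing: (φ * μ)(606) = -1 + 1 + 2 + -2 + 100 + -100 + -200 + 200 = 0.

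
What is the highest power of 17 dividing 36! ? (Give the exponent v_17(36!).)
v_17(36!) = 2

Legendre's formula: v_p(n!) = Σ_{k ≥ 1} ⌊n / p^k⌋. For p = 17, n = 36, the terms are:
  ⌊36/17^1⌋ = ⌊36/17⌋ = 2
(the next term ⌊36/17^2⌋ = 0, terminating the sum). Summing: v_17(36!) = 2 = 2.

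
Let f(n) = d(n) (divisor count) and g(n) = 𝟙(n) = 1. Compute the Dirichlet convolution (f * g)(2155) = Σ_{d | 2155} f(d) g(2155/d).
(d * 𝟙)(2155) = 9

Divisors of 2155: [1, 5, 431, 2155]. For each d | 2155:
  d = 1: d(1) · 𝟙(2155/1) = 1 · 1 = 1
  d = 5: d(5) · 𝟙(2155/5) = 2 · 1 = 2
  d = 431: d(431) · 𝟙(2155/431) = 2 · 1 = 2
  d = 2155: d(2155) · 𝟙(2155/2155) = 4 · 1 = 4
Summing: (d * 𝟙)(2155) = 1 + 2 + 2 + 4 = 9.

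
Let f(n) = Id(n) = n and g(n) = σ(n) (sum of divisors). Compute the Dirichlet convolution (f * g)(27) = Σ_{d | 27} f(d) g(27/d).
(Id * σ)(27) = 142

Divisors of 27: [1, 3, 9, 27]. For each d | 27:
  d = 1: Id(1) · σ(27/1) = 1 · 40 = 40
  d = 3: Id(3) · σ(27/3) = 3 · 13 = 39
  d = 9: Id(9) · σ(27/9) = 9 · 4 = 36
  d = 27: Id(27) · σ(27/27) = 27 · 1 = 27
Summing: (Id * σ)(27) = 40 + 39 + 36 + 27 = 142.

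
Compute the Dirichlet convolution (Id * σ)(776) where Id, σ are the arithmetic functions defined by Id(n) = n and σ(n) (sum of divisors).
(Id * σ)(776) = 9555

Divisors of 776: [1, 2, 4, 8, 97, 194, 388, 776]. For each d | 776:
  d = 1: Id(1) · σ(776/1) = 1 · 1470 = 1470
  d = 2: Id(2) · σ(776/2) = 2 · 686 = 1372
  d = 4: Id(4) · σ(776/4) = 4 · 294 = 1176
  d = 8: Id(8) · σ(776/8) = 8 · 98 = 784
  d = 97: Id(97) · σ(776/97) = 97 · 15 = 1455
  d = 194: Id(194) · σ(776/194) = 194 · 7 = 1358
  d = 388: Id(388) · σ(776/388) = 388 · 3 = 1164
  d = 776: Id(776) · σ(776/776) = 776 · 1 = 776
Summing: (Id * σ)(776) = 1470 + 1372 + 1176 + 784 + 1455 + 1358 + 1164 + 776 = 9555.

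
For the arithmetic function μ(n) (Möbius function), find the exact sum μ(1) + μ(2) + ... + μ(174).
Σ_{n ≤ 174} μ(n) = -4

Compute μ(n) for each 1 ≤ n ≤ 174: μ(1) = 1, μ(2) = -1, μ(3) = -1, μ(4) = 0, μ(5) = -1, μ(6) = 1, μ(7) = -1, μ(8) = 0, μ(9) = 0, μ(10) = 1, μ(11) = -1, μ(12) = 0, μ(13) = -1, μ(14) = 1, μ(15) = 1, μ(16) = 0, μ(17) = -1, μ(18) = 0, μ(19) = -1, μ(20) = 0, μ(21) = 1, μ(22) = 1, μ(23) = -1, μ(24) = 0, μ(25) = 0, μ(26) = 1, μ(27) = 0, μ(28) = 0, μ(29) = -1, μ(30) = -1, μ(31) = -1, μ(32) = 0, μ(33) = 1, μ(34) = 1, μ(35) = 1, μ(36) = 0, μ(37) = -1, μ(38) = 1, μ(39) = 1, μ(40) = 0, μ(41) = -1, μ(42) = -1, μ(43) = -1, μ(44) = 0, μ(45) = 0, μ(46) = 1, μ(47) = -1, μ(48) = 0, μ(49) = 0, μ(50) = 0, μ(51) = 1, μ(52) = 0, μ(53) = -1, μ(54) = 0, μ(55) = 1, μ(56) = 0, μ(57) = 1, μ(58) = 1, μ(59) = -1, μ(60) = 0, μ(61) = -1, μ(62) = 1, μ(63) = 0, μ(64) = 0, μ(65) = 1, μ(66) = -1, μ(67) = -1, μ(68) = 0, μ(69) = 1, μ(70) = -1, μ(71) = -1, μ(72) = 0, μ(73) = -1, μ(74) = 1, μ(75) = 0, μ(76) = 0, μ(77) = 1, μ(78) = -1, μ(79) = -1, μ(80) = 0, μ(81) = 0, μ(82) = 1, μ(83) = -1, μ(84) = 0, μ(85) = 1, μ(86) = 1, μ(87) = 1, μ(88) = 0, μ(89) = -1, μ(90) = 0, μ(91) = 1, μ(92) = 0, μ(93) = 1, μ(94) = 1, μ(95) = 1, μ(96) = 0, μ(97) = -1, μ(98) = 0, μ(99) = 0, μ(100) = 0, μ(101) = -1, μ(102) = -1, μ(103) = -1, μ(104) = 0, μ(105) = -1, μ(106) = 1, μ(107) = -1, μ(108) = 0, μ(109) = -1, μ(110) = -1, μ(111) = 1, μ(112) = 0, μ(113) = -1, μ(114) = -1, μ(115) = 1, μ(116) = 0, μ(117) = 0, μ(118) = 1, μ(119) = 1, μ(120) = 0, μ(121) = 0, μ(122) = 1, μ(123) = 1, μ(124) = 0, μ(125) = 0, μ(126) = 0, μ(127) = -1, μ(128) = 0, μ(129) = 1, μ(130) = -1, μ(131) = -1, μ(132) = 0, μ(133) = 1, μ(134) = 1, μ(135) = 0, μ(136) = 0, μ(137) = -1, μ(138) = -1, μ(139) = -1, μ(140) = 0, μ(141) = 1, μ(142) = 1, μ(143) = 1, μ(144) = 0, μ(145) = 1, μ(146) = 1, μ(147) = 0, μ(148) = 0, μ(149) = -1, μ(150) = 0, μ(151) = -1, μ(152) = 0, μ(153) = 0, μ(154) = -1, μ(155) = 1, μ(156) = 0, μ(157) = -1, μ(158) = 1, μ(159) = 1, μ(160) = 0, μ(161) = 1, μ(162) = 0, μ(163) = -1, μ(164) = 0, μ(165) = -1, μ(166) = 1, μ(167) = -1, μ(168) = 0, μ(169) = 0, μ(170) = -1, μ(171) = 0, μ(172) = 0, μ(173) = -1, μ(174) = -1. Summing all 174 values: -4. (Mertens function M(x) = Σ_{n ≤ x} μ(n); on average M(x) should be small (PNT ⟺ M(x) = o(x)).)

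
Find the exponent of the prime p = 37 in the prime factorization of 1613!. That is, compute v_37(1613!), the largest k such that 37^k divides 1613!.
v_37(1613!) = 44

Legendre's formula: v_p(n!) = Σ_{k ≥ 1} ⌊n / p^k⌋. For p = 37, n = 1613, the terms are:
  ⌊1613/37^1⌋ = ⌊1613/37⌋ = 43
  ⌊1613/37^2⌋ = ⌊1613/1369⌋ = 1
(the next term ⌊1613/37^3⌋ = 0, terminating the sum). Summing: v_37(1613!) = 43 + 1 = 44.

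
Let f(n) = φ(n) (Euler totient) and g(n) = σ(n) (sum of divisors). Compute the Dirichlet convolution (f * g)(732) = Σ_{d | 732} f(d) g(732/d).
(φ * σ)(732) = 8784

Divisors of 732: [1, 2, 3, 4, 6, 12, 61, 122, 183, 244, 366, 732]. For each d | 732:
  d = 1: φ(1) · σ(732/1) = 1 · 1736 = 1736
  d = 2: φ(2) · σ(732/2) = 1 · 744 = 744
  d = 3: φ(3) · σ(732/3) = 2 · 434 = 868
  d = 4: φ(4) · σ(732/4) = 2 · 248 = 496
  d = 6: φ(6) · σ(732/6) = 2 · 186 = 372
  d = 12: φ(12) · σ(732/12) = 4 · 62 = 248
  d = 61: φ(61) · σ(732/61) = 60 · 28 = 1680
  d = 122: φ(122) · σ(732/122) = 60 · 12 = 720
  d = 183: φ(183) · σ(732/183) = 120 · 7 = 840
  d = 244: φ(244) · σ(732/244) = 120 · 4 = 480
  d = 366: φ(366) · σ(732/366) = 120 · 3 = 360
  d = 732: φ(732) · σ(732/732) = 240 · 1 = 240
Summing: (φ * σ)(732) = 1736 + 744 + 868 + 496 + 372 + 248 + 1680 + 720 + 840 + 480 + 360 + 240 = 8784.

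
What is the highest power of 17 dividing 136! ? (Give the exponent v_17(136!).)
v_17(136!) = 8

Legendre's formula: v_p(n!) = Σ_{k ≥ 1} ⌊n / p^k⌋. For p = 17, n = 136, the terms are:
  ⌊136/17^1⌋ = ⌊136/17⌋ = 8
(the next term ⌊136/17^2⌋ = 0, terminating the sum). Summing: v_17(136!) = 8 = 8.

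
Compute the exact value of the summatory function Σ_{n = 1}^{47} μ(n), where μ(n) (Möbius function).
Σ_{n ≤ 47} μ(n) = -3

Compute μ(n) for each 1 ≤ n ≤ 47: μ(1) = 1, μ(2) = -1, μ(3) = -1, μ(4) = 0, μ(5) = -1, μ(6) = 1, μ(7) = -1, μ(8) = 0, μ(9) = 0, μ(10) = 1, μ(11) = -1, μ(12) = 0, μ(13) = -1, μ(14) = 1, μ(15) = 1, μ(16) = 0, μ(17) = -1, μ(18) = 0, μ(19) = -1, μ(20) = 0, μ(21) = 1, μ(22) = 1, μ(23) = -1, μ(24) = 0, μ(25) = 0, μ(26) = 1, μ(27) = 0, μ(28) = 0, μ(29) = -1, μ(30) = -1, μ(31) = -1, μ(32) = 0, μ(33) = 1, μ(34) = 1, μ(35) = 1, μ(36) = 0, μ(37) = -1, μ(38) = 1, μ(39) = 1, μ(40) = 0, μ(41) = -1, μ(42) = -1, μ(43) = -1, μ(44) = 0, μ(45) = 0, μ(46) = 1, μ(47) = -1. Summing all 47 values: -3. (Mertens function M(x) = Σ_{n ≤ x} μ(n); on average M(x) should be small (PNT ⟺ M(x) = o(x)).)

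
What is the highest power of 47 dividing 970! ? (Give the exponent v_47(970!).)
v_47(970!) = 20

Legendre's formula: v_p(n!) = Σ_{k ≥ 1} ⌊n / p^k⌋. For p = 47, n = 970, the terms are:
  ⌊970/47^1⌋ = ⌊970/47⌋ = 20
(the next term ⌊970/47^2⌋ = 0, terminating the sum). Summing: v_47(970!) = 20 = 20.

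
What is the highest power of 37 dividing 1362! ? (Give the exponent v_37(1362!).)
v_37(1362!) = 36

Legendre's formula: v_p(n!) = Σ_{k ≥ 1} ⌊n / p^k⌋. For p = 37, n = 1362, the terms are:
  ⌊1362/37^1⌋ = ⌊1362/37⌋ = 36
(the next term ⌊1362/37^2⌋ = 0, terminating the sum). Summing: v_37(1362!) = 36 = 36.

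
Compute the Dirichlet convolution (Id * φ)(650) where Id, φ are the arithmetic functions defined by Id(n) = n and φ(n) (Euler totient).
(Id * φ)(650) = 4875

Divisors of 650: [1, 2, 5, 10, 13, 25, 26, 50, 65, 130, 325, 650]. For each d | 650:
  d = 1: Id(1) · φ(650/1) = 1 · 240 = 240
  d = 2: Id(2) · φ(650/2) = 2 · 240 = 480
  d = 5: Id(5) · φ(650/5) = 5 · 48 = 240
  d = 10: Id(10) · φ(650/10) = 10 · 48 = 480
  d = 13: Id(13) · φ(650/13) = 13 · 20 = 260
  d = 25: Id(25) · φ(650/25) = 25 · 12 = 300
  d = 26: Id(26) · φ(650/26) = 26 · 20 = 520
  d = 50: Id(50) · φ(650/50) = 50 · 12 = 600
  d = 65: Id(65) · φ(650/65) = 65 · 4 = 260
  d = 130: Id(130) · φ(650/130) = 130 · 4 = 520
  d = 325: Id(325) · φ(650/325) = 325 · 1 = 325
  d = 650: Id(650) · φ(650/650) = 650 · 1 = 650
Summing: (Id * φ)(650) = 240 + 480 + 240 + 480 + 260 + 300 + 520 + 600 + 260 + 520 + 325 + 650 = 4875.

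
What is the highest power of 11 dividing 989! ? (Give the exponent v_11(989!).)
v_11(989!) = 97

Legendre's formula: v_p(n!) = Σ_{k ≥ 1} ⌊n / p^k⌋. For p = 11, n = 989, the terms are:
  ⌊989/11^1⌋ = ⌊989/11⌋ = 89
  ⌊989/11^2⌋ = ⌊989/121⌋ = 8
(the next term ⌊989/11^3⌋ = 0, terminating the sum). Summing: v_11(989!) = 89 + 8 = 97.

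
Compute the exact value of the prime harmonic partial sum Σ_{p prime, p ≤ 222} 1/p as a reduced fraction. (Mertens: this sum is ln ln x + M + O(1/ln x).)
Σ 1/p = 3215488142498485484492183158345029261034221047849345857469577412562094716564064084247/1645783550795210387735581011435590727981167322669649249414629852197255934130751870910

π(222) = 47, so the primes ≤ 222 are [2, 3, 5, 7, 11, 13, 17, 19, 23, 29, 31, 37, 41, 43, 47, 53, 59, 61, 67, 71, 73, 79, 83, 89, 97, 101, 103, 107, 109, 113, 127, 131, 137, 139, 149, 151, 157, 163, 167, 173, 179, 181, 191, 193, 197, 199, 211]. Summing 1/p over these primes: 3215488142498485484492183158345029261034221047849345857469577412562094716564064084247/1645783550795210387735581011435590727981167322669649249414629852197255934130751870910 ≈ 1.9538. Mertens estimate ln ln(222) + 0.2615 ≈ 1.9484.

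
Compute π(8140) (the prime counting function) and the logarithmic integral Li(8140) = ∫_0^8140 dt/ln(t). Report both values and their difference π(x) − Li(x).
π(8140) = 1022;  Li(8140) ≈ 1041.98;  π(x) − Li(x) ≈ -19.98.

Direct count of primes ≤ 8140 gives π(8140) = 1022. Numerical evaluation of the logarithmic integral gives Li(8140) ≈ 1041.98. The difference π(x) − Li(x) ≈ -19.98 is typically negative for small/moderate x (Li(x) overestimates), though Littlewood's theorem shows this sign changes infinitely often.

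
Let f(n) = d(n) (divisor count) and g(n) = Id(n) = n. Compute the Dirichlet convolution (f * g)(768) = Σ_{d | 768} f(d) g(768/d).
(d * Id)(768) = 5065

Divisors of 768: [1, 2, 3, 4, 6, 8, 12, 16, 24, 32, 48, 64, 96, 128, 192, 256, 384, 768]. For each d | 768:
  d = 1: d(1) · Id(768/1) = 1 · 768 = 768
  d = 2: d(2) · Id(768/2) = 2 · 384 = 768
  d = 3: d(3) · Id(768/3) = 2 · 256 = 512
  d = 4: d(4) · Id(768/4) = 3 · 192 = 576
  d = 6: d(6) · Id(768/6) = 4 · 128 = 512
  d = 8: d(8) · Id(768/8) = 4 · 96 = 384
  d = 12: d(12) · Id(768/12) = 6 · 64 = 384
  d = 16: d(16) · Id(768/16) = 5 · 48 = 240
  d = 24: d(24) · Id(768/24) = 8 · 32 = 256
  d = 32: d(32) · Id(768/32) = 6 · 24 = 144
  d = 48: d(48) · Id(768/48) = 10 · 16 = 160
  d = 64: d(64) · Id(768/64) = 7 · 12 = 84
  d = 96: d(96) · Id(768/96) = 12 · 8 = 96
  d = 128: d(128) · Id(768/128) = 8 · 6 = 48
  d = 192: d(192) · Id(768/192) = 14 · 4 = 56
  d = 256: d(256) · Id(768/256) = 9 · 3 = 27
  d = 384: d(384) · Id(768/384) = 16 · 2 = 32
  d = 768: d(768) · Id(768/768) = 18 · 1 = 18
Summing: (d * Id)(768) = 768 + 768 + 512 + 576 + 512 + 384 + 384 + 240 + 256 + 144 + 160 + 84 + 96 + 48 + 56 + 27 + 32 + 18 = 5065.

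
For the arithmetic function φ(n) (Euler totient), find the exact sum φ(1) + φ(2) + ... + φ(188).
Σ_{n ≤ 188} φ(n) = 10796

Compute φ(n) for each 1 ≤ n ≤ 188: φ(1) = 1, φ(2) = 1, φ(3) = 2, φ(4) = 2, φ(5) = 4, φ(6) = 2, φ(7) = 6, φ(8) = 4, φ(9) = 6, φ(10) = 4, φ(11) = 10, φ(12) = 4, φ(13) = 12, φ(14) = 6, φ(15) = 8, φ(16) = 8, φ(17) = 16, φ(18) = 6, φ(19) = 18, φ(20) = 8, φ(21) = 12, φ(22) = 10, φ(23) = 22, φ(24) = 8, φ(25) = 20, φ(26) = 12, φ(27) = 18, φ(28) = 12, φ(29) = 28, φ(30) = 8, φ(31) = 30, φ(32) = 16, φ(33) = 20, φ(34) = 16, φ(35) = 24, φ(36) = 12, φ(37) = 36, φ(38) = 18, φ(39) = 24, φ(40) = 16, φ(41) = 40, φ(42) = 12, φ(43) = 42, φ(44) = 20, φ(45) = 24, φ(46) = 22, φ(47) = 46, φ(48) = 16, φ(49) = 42, φ(50) = 20, φ(51) = 32, φ(52) = 24, φ(53) = 52, φ(54) = 18, φ(55) = 40, φ(56) = 24, φ(57) = 36, φ(58) = 28, φ(59) = 58, φ(60) = 16, φ(61) = 60, φ(62) = 30, φ(63) = 36, φ(64) = 32, φ(65) = 48, φ(66) = 20, φ(67) = 66, φ(68) = 32, φ(69) = 44, φ(70) = 24, φ(71) = 70, φ(72) = 24, φ(73) = 72, φ(74) = 36, φ(75) = 40, φ(76) = 36, φ(77) = 60, φ(78) = 24, φ(79) = 78, φ(80) = 32, φ(81) = 54, φ(82) = 40, φ(83) = 82, φ(84) = 24, φ(85) = 64, φ(86) = 42, φ(87) = 56, φ(88) = 40, φ(89) = 88, φ(90) = 24, φ(91) = 72, φ(92) = 44, φ(93) = 60, φ(94) = 46, φ(95) = 72, φ(96) = 32, φ(97) = 96, φ(98) = 42, φ(99) = 60, φ(100) = 40, φ(101) = 100, φ(102) = 32, φ(103) = 102, φ(104) = 48, φ(105) = 48, φ(106) = 52, φ(107) = 106, φ(108) = 36, φ(109) = 108, φ(110) = 40, φ(111) = 72, φ(112) = 48, φ(113) = 112, φ(114) = 36, φ(115) = 88, φ(116) = 56, φ(117) = 72, φ(118) = 58, φ(119) = 96, φ(120) = 32, φ(121) = 110, φ(122) = 60, φ(123) = 80, φ(124) = 60, φ(125) = 100, φ(126) = 36, φ(127) = 126, φ(128) = 64, φ(129) = 84, φ(130) = 48, φ(131) = 130, φ(132) = 40, φ(133) = 108, φ(134) = 66, φ(135) = 72, φ(136) = 64, φ(137) = 136, φ(138) = 44, φ(139) = 138, φ(140) = 48, φ(141) = 92, φ(142) = 70, φ(143) = 120, φ(144) = 48, φ(145) = 112, φ(146) = 72, φ(147) = 84, φ(148) = 72, φ(149) = 148, φ(150) = 40, φ(151) = 150, φ(152) = 72, φ(153) = 96, φ(154) = 60, φ(155) = 120, φ(156) = 48, φ(157) = 156, φ(158) = 78, φ(159) = 104, φ(160) = 64, φ(161) = 132, φ(162) = 54, φ(163) = 162, φ(164) = 80, φ(165) = 80, φ(166) = 82, φ(167) = 166, φ(168) = 48, φ(169) = 156, φ(170) = 64, φ(171) = 108, φ(172) = 84, φ(173) = 172, φ(174) = 56, φ(175) = 120, φ(176) = 80, φ(177) = 116, φ(178) = 88, φ(179) = 178, φ(180) = 48, φ(181) = 180, φ(182) = 72, φ(183) = 120, φ(184) = 88, φ(185) = 144, φ(186) = 60, φ(187) = 160, φ(188) = 92. Summing all 188 values: 10796. (Average order: Σ_{n ≤ x} φ(n) ~ (3/π²) x². For x = 188, (3/π²)·188² ≈ 10743.29.)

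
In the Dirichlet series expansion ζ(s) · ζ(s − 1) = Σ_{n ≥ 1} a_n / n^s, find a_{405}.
σ(405) = 726

In the product (Σ m^0/m^s)(Σ k / k^s) = Σ (Σ_{d | n} d) / n^s, the coefficient of 1/n^s is σ(n) = Σ_{d | n} d. For n = 405, divisors are [1, 3, 5, 9, 15, 27, 45, 81, 135, 405]; summing: σ(405) = 726.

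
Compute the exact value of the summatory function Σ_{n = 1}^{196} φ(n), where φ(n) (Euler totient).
Σ_{n ≤ 196} φ(n) = 11698

Compute φ(n) for each 1 ≤ n ≤ 196: φ(1) = 1, φ(2) = 1, φ(3) = 2, φ(4) = 2, φ(5) = 4, φ(6) = 2, φ(7) = 6, φ(8) = 4, φ(9) = 6, φ(10) = 4, φ(11) = 10, φ(12) = 4, φ(13) = 12, φ(14) = 6, φ(15) = 8, φ(16) = 8, φ(17) = 16, φ(18) = 6, φ(19) = 18, φ(20) = 8, φ(21) = 12, φ(22) = 10, φ(23) = 22, φ(24) = 8, φ(25) = 20, φ(26) = 12, φ(27) = 18, φ(28) = 12, φ(29) = 28, φ(30) = 8, φ(31) = 30, φ(32) = 16, φ(33) = 20, φ(34) = 16, φ(35) = 24, φ(36) = 12, φ(37) = 36, φ(38) = 18, φ(39) = 24, φ(40) = 16, φ(41) = 40, φ(42) = 12, φ(43) = 42, φ(44) = 20, φ(45) = 24, φ(46) = 22, φ(47) = 46, φ(48) = 16, φ(49) = 42, φ(50) = 20, φ(51) = 32, φ(52) = 24, φ(53) = 52, φ(54) = 18, φ(55) = 40, φ(56) = 24, φ(57) = 36, φ(58) = 28, φ(59) = 58, φ(60) = 16, φ(61) = 60, φ(62) = 30, φ(63) = 36, φ(64) = 32, φ(65) = 48, φ(66) = 20, φ(67) = 66, φ(68) = 32, φ(69) = 44, φ(70) = 24, φ(71) = 70, φ(72) = 24, φ(73) = 72, φ(74) = 36, φ(75) = 40, φ(76) = 36, φ(77) = 60, φ(78) = 24, φ(79) = 78, φ(80) = 32, φ(81) = 54, φ(82) = 40, φ(83) = 82, φ(84) = 24, φ(85) = 64, φ(86) = 42, φ(87) = 56, φ(88) = 40, φ(89) = 88, φ(90) = 24, φ(91) = 72, φ(92) = 44, φ(93) = 60, φ(94) = 46, φ(95) = 72, φ(96) = 32, φ(97) = 96, φ(98) = 42, φ(99) = 60, φ(100) = 40, φ(101) = 100, φ(102) = 32, φ(103) = 102, φ(104) = 48, φ(105) = 48, φ(106) = 52, φ(107) = 106, φ(108) = 36, φ(109) = 108, φ(110) = 40, φ(111) = 72, φ(112) = 48, φ(113) = 112, φ(114) = 36, φ(115) = 88, φ(116) = 56, φ(117) = 72, φ(118) = 58, φ(119) = 96, φ(120) = 32, φ(121) = 110, φ(122) = 60, φ(123) = 80, φ(124) = 60, φ(125) = 100, φ(126) = 36, φ(127) = 126, φ(128) = 64, φ(129) = 84, φ(130) = 48, φ(131) = 130, φ(132) = 40, φ(133) = 108, φ(134) = 66, φ(135) = 72, φ(136) = 64, φ(137) = 136, φ(138) = 44, φ(139) = 138, φ(140) = 48, φ(141) = 92, φ(142) = 70, φ(143) = 120, φ(144) = 48, φ(145) = 112, φ(146) = 72, φ(147) = 84, φ(148) = 72, φ(149) = 148, φ(150) = 40, φ(151) = 150, φ(152) = 72, φ(153) = 96, φ(154) = 60, φ(155) = 120, φ(156) = 48, φ(157) = 156, φ(158) = 78, φ(159) = 104, φ(160) = 64, φ(161) = 132, φ(162) = 54, φ(163) = 162, φ(164) = 80, φ(165) = 80, φ(166) = 82, φ(167) = 166, φ(168) = 48, φ(169) = 156, φ(170) = 64, φ(171) = 108, φ(172) = 84, φ(173) = 172, φ(174) = 56, φ(175) = 120, φ(176) = 80, φ(177) = 116, φ(178) = 88, φ(179) = 178, φ(180) = 48, φ(181) = 180, φ(182) = 72, φ(183) = 120, φ(184) = 88, φ(185) = 144, φ(186) = 60, φ(187) = 160, φ(188) = 92, φ(189) = 108, φ(190) = 72, φ(191) = 190, φ(192) = 64, φ(193) = 192, φ(194) = 96, φ(195) = 96, φ(196) = 84. Summing all 196 values: 11698. (Average order: Σ_{n ≤ x} φ(n) ~ (3/π²) x². For x = 196, (3/π²)·196² ≈ 11677.06.)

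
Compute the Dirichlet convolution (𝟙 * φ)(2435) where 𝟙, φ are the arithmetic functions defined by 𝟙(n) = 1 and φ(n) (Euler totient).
(𝟙 * φ)(2435) = 2435

Divisors of 2435: [1, 5, 487, 2435]. For each d | 2435:
  d = 1: 𝟙(1) · φ(2435/1) = 1 · 1944 = 1944
  d = 5: 𝟙(5) · φ(2435/5) = 1 · 486 = 486
  d = 487: 𝟙(487) · φ(2435/487) = 1 · 4 = 4
  d = 2435: 𝟙(2435) · φ(2435/2435) = 1 · 1 = 1
Summing: (𝟙 * φ)(2435) = 1944 + 486 + 4 + 1 = 2435.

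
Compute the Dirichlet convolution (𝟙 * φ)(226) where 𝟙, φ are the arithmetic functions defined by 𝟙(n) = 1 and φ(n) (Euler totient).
(𝟙 * φ)(226) = 226

Divisors of 226: [1, 2, 113, 226]. For each d | 226:
  d = 1: 𝟙(1) · φ(226/1) = 1 · 112 = 112
  d = 2: 𝟙(2) · φ(226/2) = 1 · 112 = 112
  d = 113: 𝟙(113) · φ(226/113) = 1 · 1 = 1
  d = 226: 𝟙(226) · φ(226/226) = 1 · 1 = 1
Summing: (𝟙 * φ)(226) = 112 + 112 + 1 + 1 = 226.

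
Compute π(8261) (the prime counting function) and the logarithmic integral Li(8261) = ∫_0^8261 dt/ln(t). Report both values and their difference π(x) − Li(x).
π(8261) = 1035;  Li(8261) ≈ 1055.41;  π(x) − Li(x) ≈ -20.41.

Direct count of primes ≤ 8261 gives π(8261) = 1035. Numerical evaluation of the logarithmic integral gives Li(8261) ≈ 1055.41. The difference π(x) − Li(x) ≈ -20.41 is typically negative for small/moderate x (Li(x) overestimates), though Littlewood's theorem shows this sign changes infinitely often.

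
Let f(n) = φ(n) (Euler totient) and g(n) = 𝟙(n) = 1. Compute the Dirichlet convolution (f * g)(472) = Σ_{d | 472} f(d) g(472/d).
(φ * 𝟙)(472) = 472

Divisors of 472: [1, 2, 4, 8, 59, 118, 236, 472]. For each d | 472:
  d = 1: φ(1) · 𝟙(472/1) = 1 · 1 = 1
  d = 2: φ(2) · 𝟙(472/2) = 1 · 1 = 1
  d = 4: φ(4) · 𝟙(472/4) = 2 · 1 = 2
  d = 8: φ(8) · 𝟙(472/8) = 4 · 1 = 4
  d = 59: φ(59) · 𝟙(472/59) = 58 · 1 = 58
  d = 118: φ(118) · 𝟙(472/118) = 58 · 1 = 58
  d = 236: φ(236) · 𝟙(472/236) = 116 · 1 = 116
  d = 472: φ(472) · 𝟙(472/472) = 232 · 1 = 232
Summing: (φ * 𝟙)(472) = 1 + 1 + 2 + 4 + 58 + 58 + 116 + 232 = 472.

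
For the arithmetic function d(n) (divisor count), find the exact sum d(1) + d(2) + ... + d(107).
Σ_{n ≤ 107} d(n) = 516

Compute d(n) for each 1 ≤ n ≤ 107: d(1) = 1, d(2) = 2, d(3) = 2, d(4) = 3, d(5) = 2, d(6) = 4, d(7) = 2, d(8) = 4, d(9) = 3, d(10) = 4, d(11) = 2, d(12) = 6, d(13) = 2, d(14) = 4, d(15) = 4, d(16) = 5, d(17) = 2, d(18) = 6, d(19) = 2, d(20) = 6, d(21) = 4, d(22) = 4, d(23) = 2, d(24) = 8, d(25) = 3, d(26) = 4, d(27) = 4, d(28) = 6, d(29) = 2, d(30) = 8, d(31) = 2, d(32) = 6, d(33) = 4, d(34) = 4, d(35) = 4, d(36) = 9, d(37) = 2, d(38) = 4, d(39) = 4, d(40) = 8, d(41) = 2, d(42) = 8, d(43) = 2, d(44) = 6, d(45) = 6, d(46) = 4, d(47) = 2, d(48) = 10, d(49) = 3, d(50) = 6, d(51) = 4, d(52) = 6, d(53) = 2, d(54) = 8, d(55) = 4, d(56) = 8, d(57) = 4, d(58) = 4, d(59) = 2, d(60) = 12, d(61) = 2, d(62) = 4, d(63) = 6, d(64) = 7, d(65) = 4, d(66) = 8, d(67) = 2, d(68) = 6, d(69) = 4, d(70) = 8, d(71) = 2, d(72) = 12, d(73) = 2, d(74) = 4, d(75) = 6, d(76) = 6, d(77) = 4, d(78) = 8, d(79) = 2, d(80) = 10, d(81) = 5, d(82) = 4, d(83) = 2, d(84) = 12, d(85) = 4, d(86) = 4, d(87) = 4, d(88) = 8, d(89) = 2, d(90) = 12, d(91) = 4, d(92) = 6, d(93) = 4, d(94) = 4, d(95) = 4, d(96) = 12, d(97) = 2, d(98) = 6, d(99) = 6, d(100) = 9, d(101) = 2, d(102) = 8, d(103) = 2, d(104) = 8, d(105) = 8, d(106) = 4, d(107) = 2. Summing all 107 values: 516. (Dirichlet's divisor formula: Σ_{n ≤ x} d(n) = x ln(x) + (2γ − 1) x + O(√x). For x = 107, the asymptotic estimate is ≈ 516.52.)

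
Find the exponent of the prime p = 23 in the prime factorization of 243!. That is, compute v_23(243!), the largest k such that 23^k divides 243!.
v_23(243!) = 10

Legendre's formula: v_p(n!) = Σ_{k ≥ 1} ⌊n / p^k⌋. For p = 23, n = 243, the terms are:
  ⌊243/23^1⌋ = ⌊243/23⌋ = 10
(the next term ⌊243/23^2⌋ = 0, terminating the sum). Summing: v_23(243!) = 10 = 10.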